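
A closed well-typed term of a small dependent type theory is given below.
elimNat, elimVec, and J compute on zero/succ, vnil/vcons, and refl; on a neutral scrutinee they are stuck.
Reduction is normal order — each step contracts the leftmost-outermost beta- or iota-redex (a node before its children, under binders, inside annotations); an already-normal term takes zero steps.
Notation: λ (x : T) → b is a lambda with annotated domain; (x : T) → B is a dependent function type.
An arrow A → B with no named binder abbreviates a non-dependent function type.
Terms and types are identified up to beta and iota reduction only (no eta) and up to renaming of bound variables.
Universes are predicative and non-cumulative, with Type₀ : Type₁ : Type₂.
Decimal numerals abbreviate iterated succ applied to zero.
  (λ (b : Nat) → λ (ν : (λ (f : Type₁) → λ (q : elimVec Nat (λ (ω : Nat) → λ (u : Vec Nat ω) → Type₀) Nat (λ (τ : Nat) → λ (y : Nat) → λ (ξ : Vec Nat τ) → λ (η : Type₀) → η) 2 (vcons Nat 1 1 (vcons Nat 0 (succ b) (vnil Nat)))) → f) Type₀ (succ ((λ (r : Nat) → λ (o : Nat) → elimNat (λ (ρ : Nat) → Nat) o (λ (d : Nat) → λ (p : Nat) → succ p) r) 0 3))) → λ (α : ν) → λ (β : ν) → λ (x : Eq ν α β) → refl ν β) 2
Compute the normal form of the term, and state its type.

resulting normal form:
  λ (b : Type₀) → λ (ν : b) → λ (f : b) → λ (q : Eq b ν f) → refl b f
the term's type:
  (b : Type₀) → (ν : b) → (f : b) → Eq b ν f → Eq b f f


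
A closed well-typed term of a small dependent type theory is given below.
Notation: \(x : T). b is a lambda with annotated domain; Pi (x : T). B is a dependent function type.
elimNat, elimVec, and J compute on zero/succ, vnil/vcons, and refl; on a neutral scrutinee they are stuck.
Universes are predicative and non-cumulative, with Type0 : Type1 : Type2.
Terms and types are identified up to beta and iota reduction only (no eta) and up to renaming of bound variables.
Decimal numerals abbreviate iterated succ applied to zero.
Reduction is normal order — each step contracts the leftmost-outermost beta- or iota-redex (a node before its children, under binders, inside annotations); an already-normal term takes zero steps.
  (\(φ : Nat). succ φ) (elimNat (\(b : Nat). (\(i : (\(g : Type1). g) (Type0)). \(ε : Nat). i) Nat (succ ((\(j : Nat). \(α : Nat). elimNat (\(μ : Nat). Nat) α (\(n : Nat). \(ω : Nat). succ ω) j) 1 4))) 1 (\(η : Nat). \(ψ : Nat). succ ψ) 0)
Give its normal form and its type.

reduced normal form:
  2
the term's type:
  Nat
observation: the term reaches its normal form after 2 normal-order steps.


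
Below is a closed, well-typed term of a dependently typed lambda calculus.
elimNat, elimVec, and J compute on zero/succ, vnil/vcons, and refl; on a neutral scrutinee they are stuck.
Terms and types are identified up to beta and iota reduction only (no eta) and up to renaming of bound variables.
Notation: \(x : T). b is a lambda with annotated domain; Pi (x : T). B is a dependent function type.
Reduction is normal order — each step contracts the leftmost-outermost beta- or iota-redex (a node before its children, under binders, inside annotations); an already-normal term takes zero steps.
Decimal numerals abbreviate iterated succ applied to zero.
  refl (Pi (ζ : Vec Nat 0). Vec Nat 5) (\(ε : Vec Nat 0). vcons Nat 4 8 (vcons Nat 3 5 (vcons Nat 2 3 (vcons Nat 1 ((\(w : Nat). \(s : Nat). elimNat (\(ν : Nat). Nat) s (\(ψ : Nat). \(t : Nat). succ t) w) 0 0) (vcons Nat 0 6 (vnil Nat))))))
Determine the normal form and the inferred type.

normal form:
  refl (Pi (ζ : Vec Nat 0). Vec Nat 5) (\(ε : Vec Nat 0). vcons Nat 4 8 (vcons Nat 3 5 (vcons Nat 2 3 (vcons Nat 1 0 (vcons Nat 0 6 (vnil Nat))))))
type:
  Eq (Pi (ζ : Vec Nat 0). Vec Nat 5) (\(ε : Vec Nat 0). vcons Nat 4 8 (vcons Nat 3 5 (vcons Nat 2 3 (vcons Nat 1 0 (vcons Nat 0 6 (vnil Nat)))))) (\(w : Vec Nat 0). vcons Nat 4 8 (vcons Nat 3 5 (vcons Nat 2 3 (vcons Nat 1 0 (vcons Nat 0 6 (vnil Nat))))))


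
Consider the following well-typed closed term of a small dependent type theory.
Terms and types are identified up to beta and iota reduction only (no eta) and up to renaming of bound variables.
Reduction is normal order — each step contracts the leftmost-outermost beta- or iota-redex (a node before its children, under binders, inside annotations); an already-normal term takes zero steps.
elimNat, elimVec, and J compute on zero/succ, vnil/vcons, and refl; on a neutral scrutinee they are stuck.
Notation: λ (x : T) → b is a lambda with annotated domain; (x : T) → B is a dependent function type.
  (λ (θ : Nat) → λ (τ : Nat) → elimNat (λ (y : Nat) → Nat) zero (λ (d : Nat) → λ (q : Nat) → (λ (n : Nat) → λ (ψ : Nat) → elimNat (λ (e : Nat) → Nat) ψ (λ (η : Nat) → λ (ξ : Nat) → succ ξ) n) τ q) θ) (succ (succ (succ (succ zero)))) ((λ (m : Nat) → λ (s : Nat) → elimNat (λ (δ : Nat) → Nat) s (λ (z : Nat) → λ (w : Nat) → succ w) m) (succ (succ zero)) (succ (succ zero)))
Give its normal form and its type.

resulting normal form:
  succ (succ (succ (succ (succ (succ (succ (succ (succ (succ (succ (succ (succ (succ (succ (succ zero)))))))))))))))
the term's type:
  Nat
observation: the term reaches its normal form after 111 normal-order steps.


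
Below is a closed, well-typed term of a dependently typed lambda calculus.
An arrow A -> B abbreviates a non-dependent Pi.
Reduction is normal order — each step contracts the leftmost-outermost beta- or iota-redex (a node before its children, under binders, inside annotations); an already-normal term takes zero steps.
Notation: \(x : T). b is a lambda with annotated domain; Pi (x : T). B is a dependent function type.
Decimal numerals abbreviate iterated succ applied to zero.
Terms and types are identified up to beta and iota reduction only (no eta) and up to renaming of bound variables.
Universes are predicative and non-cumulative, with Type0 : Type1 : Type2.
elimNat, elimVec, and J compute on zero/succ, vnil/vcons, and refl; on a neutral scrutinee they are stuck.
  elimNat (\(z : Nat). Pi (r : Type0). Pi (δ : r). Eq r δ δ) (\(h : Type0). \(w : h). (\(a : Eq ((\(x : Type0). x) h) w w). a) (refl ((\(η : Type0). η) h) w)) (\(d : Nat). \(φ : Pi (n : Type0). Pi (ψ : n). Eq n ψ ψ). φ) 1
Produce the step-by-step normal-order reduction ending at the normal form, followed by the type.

normal-order reduction:
  elimNat (\(z : Nat). Pi (r : Type0). Pi (δ : r). Eq r δ δ) (\(h : Type0). \(w : h). (\(a : Eq ((\(x : Type0). x) h) w w). a) (refl ((\(η : Type0). η) h) w)) (\(d : Nat). \(φ : Pi (n : Type0). Pi (ψ : n). Eq n ψ ψ). φ) 1
  ~> (\(z : Nat). \(r : Pi (δ : Type0). Pi (h : δ). Eq δ h h). r) 0 (elimNat (\(w : Nat). Pi (a : Type0). Pi (x : a). Eq a x x) (\(η : Type0). \(d : η). (\(φ : Eq ((\(n : Type0). n) η) d d). φ) (refl ((\(ψ : Type0). ψ) η) d)) (\(l : Nat). \(u : Pi (ρ : Type0). Pi (p : ρ). Eq ρ p p). u) 0)
  ~> (\(z : Pi (r : Type0). Pi (δ : r). Eq r δ δ). z) (elimNat (\(h : Nat). Pi (w : Type0). Pi (a : w). Eq w a a) (\(x : Type0). \(η : x). (\(d : Eq ((\(φ : Type0). φ) x) η η). d) (refl ((\(n : Type0). n) x) η)) (\(ψ : Nat). \(l : Pi (u : Type0). Pi (ρ : u). Eq u ρ ρ). l) 0)
  ~> elimNat (\(z : Nat). Pi (r : Type0). Pi (δ : r). Eq r δ δ) (\(h : Type0). \(w : h). (\(a : Eq ((\(x : Type0). x) h) w w). a) (refl ((\(η : Type0). η) h) w)) (\(d : Nat). \(φ : Pi (n : Type0). Pi (ψ : n). Eq n ψ ψ). φ) 0
  ~> \(z : Type0). \(r : z). (\(δ : Eq ((\(h : Type0). h) z) r r). δ) (refl ((\(w : Type0). w) z) r)
  ~> \(z : Type0). \(r : z). refl ((\(δ : Type0). δ) z) r
  ~> \(z : Type0). \(r : z). refl z r
type:
  Pi (z : Type0). Pi (r : z). Eq z r r


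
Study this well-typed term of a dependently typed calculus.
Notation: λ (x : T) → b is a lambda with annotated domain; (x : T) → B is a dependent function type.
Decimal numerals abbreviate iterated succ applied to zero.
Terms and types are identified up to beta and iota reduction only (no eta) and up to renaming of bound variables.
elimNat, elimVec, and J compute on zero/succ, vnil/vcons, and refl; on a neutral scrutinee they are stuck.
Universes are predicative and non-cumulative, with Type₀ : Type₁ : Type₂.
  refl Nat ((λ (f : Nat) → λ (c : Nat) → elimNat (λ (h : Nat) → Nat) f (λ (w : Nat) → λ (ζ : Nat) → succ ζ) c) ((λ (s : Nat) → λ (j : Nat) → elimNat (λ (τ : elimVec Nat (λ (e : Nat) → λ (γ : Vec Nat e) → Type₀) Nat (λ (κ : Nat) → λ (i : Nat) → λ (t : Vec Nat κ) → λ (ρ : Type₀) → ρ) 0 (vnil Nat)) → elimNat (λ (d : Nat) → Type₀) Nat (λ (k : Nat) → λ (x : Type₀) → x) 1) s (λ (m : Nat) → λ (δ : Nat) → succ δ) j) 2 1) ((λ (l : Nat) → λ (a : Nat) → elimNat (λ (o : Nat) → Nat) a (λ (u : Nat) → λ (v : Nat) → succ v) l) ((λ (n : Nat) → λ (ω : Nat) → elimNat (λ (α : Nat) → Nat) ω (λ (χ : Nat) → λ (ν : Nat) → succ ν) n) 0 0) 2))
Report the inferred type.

inferred type:
  Eq Nat 5 5


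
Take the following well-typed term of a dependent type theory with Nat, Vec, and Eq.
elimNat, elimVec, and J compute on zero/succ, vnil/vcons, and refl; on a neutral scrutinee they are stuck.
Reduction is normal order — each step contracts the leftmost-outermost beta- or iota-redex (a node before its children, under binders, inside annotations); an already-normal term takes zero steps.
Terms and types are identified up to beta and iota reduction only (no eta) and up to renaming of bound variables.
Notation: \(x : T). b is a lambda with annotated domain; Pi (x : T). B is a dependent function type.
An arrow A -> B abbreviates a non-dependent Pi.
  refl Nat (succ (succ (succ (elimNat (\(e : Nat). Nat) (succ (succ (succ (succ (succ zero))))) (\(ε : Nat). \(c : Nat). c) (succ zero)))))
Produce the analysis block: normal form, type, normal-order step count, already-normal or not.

reduced normal form:
  refl Nat (succ (succ (succ (succ (succ (succ (succ (succ zero))))))))
type:
  Eq Nat (succ (succ (succ (succ (succ (succ (succ (succ zero)))))))) (succ (succ (succ (succ (succ (succ (succ (succ zero))))))))
normal-order step count: 4
term was already normal: no
first redex: an elimNat iota-redex


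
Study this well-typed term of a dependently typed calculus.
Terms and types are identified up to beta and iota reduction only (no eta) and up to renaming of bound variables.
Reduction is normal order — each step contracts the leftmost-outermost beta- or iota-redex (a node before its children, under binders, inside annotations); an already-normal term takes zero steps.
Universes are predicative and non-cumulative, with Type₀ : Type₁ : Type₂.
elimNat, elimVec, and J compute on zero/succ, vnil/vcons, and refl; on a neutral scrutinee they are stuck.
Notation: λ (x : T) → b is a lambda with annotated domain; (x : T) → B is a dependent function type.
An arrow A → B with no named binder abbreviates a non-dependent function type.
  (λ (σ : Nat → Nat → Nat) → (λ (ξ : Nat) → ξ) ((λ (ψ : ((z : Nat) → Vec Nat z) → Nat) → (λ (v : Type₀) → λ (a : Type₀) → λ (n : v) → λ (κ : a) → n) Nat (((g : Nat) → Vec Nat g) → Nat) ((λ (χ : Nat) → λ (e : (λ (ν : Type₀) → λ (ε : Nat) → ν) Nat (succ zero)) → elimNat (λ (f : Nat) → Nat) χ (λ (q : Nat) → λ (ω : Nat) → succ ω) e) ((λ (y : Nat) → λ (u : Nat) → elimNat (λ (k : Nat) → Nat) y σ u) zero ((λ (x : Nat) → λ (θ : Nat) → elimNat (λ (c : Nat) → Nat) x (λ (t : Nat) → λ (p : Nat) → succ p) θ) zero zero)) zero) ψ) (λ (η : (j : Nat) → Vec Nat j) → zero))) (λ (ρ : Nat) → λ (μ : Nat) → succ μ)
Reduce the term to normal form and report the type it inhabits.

resulting normal form:
  zero
the term's type:
  Nat
observation: normalization takes exactly 16 steps under the normal-order strategy.


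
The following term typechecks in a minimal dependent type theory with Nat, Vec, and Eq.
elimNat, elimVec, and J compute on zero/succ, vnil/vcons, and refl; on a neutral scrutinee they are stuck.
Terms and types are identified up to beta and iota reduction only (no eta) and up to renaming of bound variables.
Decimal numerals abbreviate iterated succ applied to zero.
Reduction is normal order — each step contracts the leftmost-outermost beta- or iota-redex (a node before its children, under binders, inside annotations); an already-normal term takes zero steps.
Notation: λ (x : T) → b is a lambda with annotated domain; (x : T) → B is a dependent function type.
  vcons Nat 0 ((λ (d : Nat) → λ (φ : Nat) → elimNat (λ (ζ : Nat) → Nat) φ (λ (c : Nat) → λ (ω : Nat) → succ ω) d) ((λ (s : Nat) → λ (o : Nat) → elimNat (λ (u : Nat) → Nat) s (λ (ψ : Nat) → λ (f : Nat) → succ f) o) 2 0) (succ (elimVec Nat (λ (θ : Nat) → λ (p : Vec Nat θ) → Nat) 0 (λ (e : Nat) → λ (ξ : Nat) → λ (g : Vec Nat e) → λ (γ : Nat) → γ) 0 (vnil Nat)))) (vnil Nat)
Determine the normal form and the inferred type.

normal form:
  vcons Nat 0 3 (vnil Nat)
type:
  Vec Nat 1


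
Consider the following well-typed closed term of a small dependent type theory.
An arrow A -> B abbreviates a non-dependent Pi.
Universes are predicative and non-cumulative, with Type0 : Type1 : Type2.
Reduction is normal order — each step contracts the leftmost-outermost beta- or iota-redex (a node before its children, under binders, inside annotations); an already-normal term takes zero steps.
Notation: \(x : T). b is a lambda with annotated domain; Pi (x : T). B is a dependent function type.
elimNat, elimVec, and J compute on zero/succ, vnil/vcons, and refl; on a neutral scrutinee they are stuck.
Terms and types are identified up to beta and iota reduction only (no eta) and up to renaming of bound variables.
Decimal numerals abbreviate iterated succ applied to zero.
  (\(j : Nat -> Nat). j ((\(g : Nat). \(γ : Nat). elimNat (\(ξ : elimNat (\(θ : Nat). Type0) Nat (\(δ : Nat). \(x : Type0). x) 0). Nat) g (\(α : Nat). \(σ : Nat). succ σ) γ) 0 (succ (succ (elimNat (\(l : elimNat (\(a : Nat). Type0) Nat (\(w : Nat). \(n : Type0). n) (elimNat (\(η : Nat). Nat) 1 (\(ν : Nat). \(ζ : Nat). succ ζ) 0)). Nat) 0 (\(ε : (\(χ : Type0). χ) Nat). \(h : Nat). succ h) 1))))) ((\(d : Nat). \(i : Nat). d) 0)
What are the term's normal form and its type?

resulting normal form:
  0
the term's type:
  Nat


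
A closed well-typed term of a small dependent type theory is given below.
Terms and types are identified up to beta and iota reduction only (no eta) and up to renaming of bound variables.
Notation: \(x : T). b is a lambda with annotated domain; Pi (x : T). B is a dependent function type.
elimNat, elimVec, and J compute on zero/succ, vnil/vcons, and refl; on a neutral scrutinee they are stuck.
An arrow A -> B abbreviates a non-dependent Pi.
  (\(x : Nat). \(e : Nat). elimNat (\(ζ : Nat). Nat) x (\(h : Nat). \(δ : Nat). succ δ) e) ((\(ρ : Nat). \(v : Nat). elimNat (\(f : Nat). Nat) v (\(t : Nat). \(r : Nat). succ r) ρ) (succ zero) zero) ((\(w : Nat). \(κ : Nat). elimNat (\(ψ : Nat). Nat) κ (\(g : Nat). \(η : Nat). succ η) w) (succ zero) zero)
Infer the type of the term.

the term's type:
  Nat


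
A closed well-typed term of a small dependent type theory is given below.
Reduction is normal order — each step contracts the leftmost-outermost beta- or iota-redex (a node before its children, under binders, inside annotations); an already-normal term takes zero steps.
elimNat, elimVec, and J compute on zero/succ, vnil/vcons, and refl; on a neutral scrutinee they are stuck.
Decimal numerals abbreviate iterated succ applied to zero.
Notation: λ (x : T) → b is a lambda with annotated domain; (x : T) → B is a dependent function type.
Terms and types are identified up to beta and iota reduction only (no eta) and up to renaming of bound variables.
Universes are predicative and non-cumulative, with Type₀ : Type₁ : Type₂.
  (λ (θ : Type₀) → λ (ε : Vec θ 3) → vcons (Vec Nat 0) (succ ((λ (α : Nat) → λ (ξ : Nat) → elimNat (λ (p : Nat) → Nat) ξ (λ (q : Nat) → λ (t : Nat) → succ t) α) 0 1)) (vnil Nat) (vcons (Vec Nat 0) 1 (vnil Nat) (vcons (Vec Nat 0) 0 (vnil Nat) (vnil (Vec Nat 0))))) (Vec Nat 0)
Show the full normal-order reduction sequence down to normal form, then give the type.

normal-order reduction:
  (λ (θ : Type₀) → λ (ε : Vec θ 3) → vcons (Vec Nat 0) (succ ((λ (α : Nat) → λ (ξ : Nat) → elimNat (λ (p : Nat) → Nat) ξ (λ (q : Nat) → λ (t : Nat) → succ t) α) 0 1)) (vnil Nat) (vcons (Vec Nat 0) 1 (vnil Nat) (vcons (Vec Nat 0) 0 (vnil Nat) (vnil (Vec Nat 0))))) (Vec Nat 0)
  ~> λ (θ : Vec (Vec Nat 0) 3) → vcons (Vec Nat 0) (succ ((λ (ε : Nat) → λ (α : Nat) → elimNat (λ (ξ : Nat) → Nat) α (λ (p : Nat) → λ (q : Nat) → succ q) ε) 0 1)) (vnil Nat) (vcons (Vec Nat 0) 1 (vnil Nat) (vcons (Vec Nat 0) 0 (vnil Nat) (vnil (Vec Nat 0))))
  ~> λ (θ : Vec (Vec Nat 0) 3) → vcons (Vec Nat 0) (succ ((λ (ε : Nat) → elimNat (λ (α : Nat) → Nat) ε (λ (ξ : Nat) → λ (p : Nat) → succ p) 0) 1)) (vnil Nat) (vcons (Vec Nat 0) 1 (vnil Nat) (vcons (Vec Nat 0) 0 (vnil Nat) (vnil (Vec Nat 0))))
  ~> λ (θ : Vec (Vec Nat 0) 3) → vcons (Vec Nat 0) (succ (elimNat (λ (ε : Nat) → Nat) 1 (λ (α : Nat) → λ (ξ : Nat) → succ ξ) 0)) (vnil Nat) (vcons (Vec Nat 0) 1 (vnil Nat) (vcons (Vec Nat 0) 0 (vnil Nat) (vnil (Vec Nat 0))))
  ~> λ (θ : Vec (Vec Nat 0) 3) → vcons (Vec Nat 0) 2 (vnil Nat) (vcons (Vec Nat 0) 1 (vnil Nat) (vcons (Vec Nat 0) 0 (vnil Nat) (vnil (Vec Nat 0))))
type:
  (θ : Vec (Vec Nat 0) 3) → Vec (Vec Nat 0) 3


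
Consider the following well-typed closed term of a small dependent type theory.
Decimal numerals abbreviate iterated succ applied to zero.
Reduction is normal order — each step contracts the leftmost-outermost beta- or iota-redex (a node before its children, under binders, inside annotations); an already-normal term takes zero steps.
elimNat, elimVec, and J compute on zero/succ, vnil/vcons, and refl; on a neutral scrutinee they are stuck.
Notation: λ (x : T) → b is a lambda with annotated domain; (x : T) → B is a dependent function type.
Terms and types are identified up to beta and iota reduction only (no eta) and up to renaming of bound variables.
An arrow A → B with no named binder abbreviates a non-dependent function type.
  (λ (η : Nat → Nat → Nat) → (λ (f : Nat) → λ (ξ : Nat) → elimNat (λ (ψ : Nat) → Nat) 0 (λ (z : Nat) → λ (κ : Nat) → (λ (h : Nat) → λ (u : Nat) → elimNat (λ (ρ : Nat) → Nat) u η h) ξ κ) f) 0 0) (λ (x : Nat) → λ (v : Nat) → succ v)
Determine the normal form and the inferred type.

reduced normal form:
  0
type:
  Nat


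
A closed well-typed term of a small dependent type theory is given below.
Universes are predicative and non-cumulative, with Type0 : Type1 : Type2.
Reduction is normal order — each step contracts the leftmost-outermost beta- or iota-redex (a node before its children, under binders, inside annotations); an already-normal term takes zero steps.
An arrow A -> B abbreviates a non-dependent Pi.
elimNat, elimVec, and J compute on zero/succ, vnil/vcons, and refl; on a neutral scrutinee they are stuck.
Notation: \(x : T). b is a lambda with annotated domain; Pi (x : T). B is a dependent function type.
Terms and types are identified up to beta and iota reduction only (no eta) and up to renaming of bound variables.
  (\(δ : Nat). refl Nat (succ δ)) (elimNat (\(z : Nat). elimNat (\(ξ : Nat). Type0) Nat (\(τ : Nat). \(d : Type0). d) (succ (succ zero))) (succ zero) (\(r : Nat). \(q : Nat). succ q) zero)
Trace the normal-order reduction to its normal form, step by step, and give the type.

normal-order reduction sequence:
  (\(δ : Nat). refl Nat (succ δ)) (elimNat (\(z : Nat). elimNat (\(ξ : Nat). Type0) Nat (\(τ : Nat). \(d : Type0). d) (succ (succ zero))) (succ zero) (\(r : Nat). \(q : Nat). succ q) zero)
  ~> refl Nat (succ (elimNat (\(δ : Nat). elimNat (\(z : Nat). Type0) Nat (\(ξ : Nat). \(τ : Type0). τ) (succ (succ zero))) (succ zero) (\(d : Nat). \(r : Nat). succ r) zero))
  ~> refl Nat (succ (succ zero))
inferred type:
  Eq Nat (succ (succ zero)) (succ (succ zero))


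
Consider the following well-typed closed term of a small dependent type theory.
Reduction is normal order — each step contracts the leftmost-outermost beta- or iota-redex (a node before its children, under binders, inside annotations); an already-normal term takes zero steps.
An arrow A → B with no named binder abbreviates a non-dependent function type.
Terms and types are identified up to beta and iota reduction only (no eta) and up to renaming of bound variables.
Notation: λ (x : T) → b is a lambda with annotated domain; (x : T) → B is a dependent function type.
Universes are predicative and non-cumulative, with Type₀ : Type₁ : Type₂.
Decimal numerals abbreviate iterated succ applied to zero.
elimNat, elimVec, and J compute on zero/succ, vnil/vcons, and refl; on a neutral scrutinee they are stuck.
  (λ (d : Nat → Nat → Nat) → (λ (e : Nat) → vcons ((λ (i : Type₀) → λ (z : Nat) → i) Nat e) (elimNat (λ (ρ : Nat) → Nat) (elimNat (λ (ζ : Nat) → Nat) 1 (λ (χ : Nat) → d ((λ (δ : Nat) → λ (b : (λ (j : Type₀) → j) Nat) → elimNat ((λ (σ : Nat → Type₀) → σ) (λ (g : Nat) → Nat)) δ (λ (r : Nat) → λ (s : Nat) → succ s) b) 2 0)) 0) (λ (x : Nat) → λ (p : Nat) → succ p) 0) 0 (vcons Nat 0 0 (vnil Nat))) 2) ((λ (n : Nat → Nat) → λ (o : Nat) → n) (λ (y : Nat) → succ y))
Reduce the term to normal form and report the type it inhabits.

resulting normal form:
  vcons Nat 1 0 (vcons Nat 0 0 (vnil Nat))
inferred type:
  Vec Nat 2
observation: normalization takes exactly 6 steps under the normal-order strategy.


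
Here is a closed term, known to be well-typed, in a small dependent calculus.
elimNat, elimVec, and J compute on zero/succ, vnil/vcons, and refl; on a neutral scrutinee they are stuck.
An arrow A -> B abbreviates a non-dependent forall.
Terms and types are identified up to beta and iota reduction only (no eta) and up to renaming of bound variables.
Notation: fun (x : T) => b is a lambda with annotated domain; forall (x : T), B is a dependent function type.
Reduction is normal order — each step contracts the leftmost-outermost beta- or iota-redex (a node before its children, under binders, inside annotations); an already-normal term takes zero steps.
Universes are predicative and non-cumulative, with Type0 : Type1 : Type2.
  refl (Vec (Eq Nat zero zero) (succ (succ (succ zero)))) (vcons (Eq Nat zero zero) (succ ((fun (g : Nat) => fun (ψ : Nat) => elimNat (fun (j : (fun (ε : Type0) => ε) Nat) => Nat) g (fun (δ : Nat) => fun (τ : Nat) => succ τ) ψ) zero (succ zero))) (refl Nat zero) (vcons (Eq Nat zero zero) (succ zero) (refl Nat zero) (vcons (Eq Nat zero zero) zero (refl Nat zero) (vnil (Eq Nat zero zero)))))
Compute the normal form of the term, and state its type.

normal form:
  refl (Vec (Eq Nat zero zero) (succ (succ (succ zero)))) (vcons (Eq Nat zero zero) (succ (succ zero)) (refl Nat zero) (vcons (Eq Nat zero zero) (succ zero) (refl Nat zero) (vcons (Eq Nat zero zero) zero (refl Nat zero) (vnil (Eq Nat zero zero)))))
the term's type:
  Eq (Vec (Eq Nat zero zero) (succ (succ (succ zero)))) (vcons (Eq Nat zero zero) (succ (succ zero)) (refl Nat zero) (vcons (Eq Nat zero zero) (succ zero) (refl Nat zero) (vcons (Eq Nat zero zero) zero (refl Nat zero) (vnil (Eq Nat zero zero))))) (vcons (Eq Nat zero zero) (succ (succ zero)) (refl Nat zero) (vcons (Eq Nat zero zero) (succ zero) (refl Nat zero) (vcons (Eq Nat zero zero) zero (refl Nat zero) (vnil (Eq Nat zero zero)))))


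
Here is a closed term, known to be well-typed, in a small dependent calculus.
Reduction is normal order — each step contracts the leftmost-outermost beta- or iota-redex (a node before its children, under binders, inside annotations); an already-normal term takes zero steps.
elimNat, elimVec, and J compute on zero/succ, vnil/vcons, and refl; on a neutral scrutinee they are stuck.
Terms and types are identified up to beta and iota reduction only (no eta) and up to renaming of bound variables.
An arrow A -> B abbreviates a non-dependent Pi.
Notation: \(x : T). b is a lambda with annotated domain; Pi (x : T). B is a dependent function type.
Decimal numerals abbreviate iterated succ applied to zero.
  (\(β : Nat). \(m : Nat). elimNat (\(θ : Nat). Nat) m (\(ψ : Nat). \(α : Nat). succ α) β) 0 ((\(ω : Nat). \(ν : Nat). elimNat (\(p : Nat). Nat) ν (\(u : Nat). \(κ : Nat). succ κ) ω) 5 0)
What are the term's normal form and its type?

reduced normal form:
  5
inferred type:
  Nat


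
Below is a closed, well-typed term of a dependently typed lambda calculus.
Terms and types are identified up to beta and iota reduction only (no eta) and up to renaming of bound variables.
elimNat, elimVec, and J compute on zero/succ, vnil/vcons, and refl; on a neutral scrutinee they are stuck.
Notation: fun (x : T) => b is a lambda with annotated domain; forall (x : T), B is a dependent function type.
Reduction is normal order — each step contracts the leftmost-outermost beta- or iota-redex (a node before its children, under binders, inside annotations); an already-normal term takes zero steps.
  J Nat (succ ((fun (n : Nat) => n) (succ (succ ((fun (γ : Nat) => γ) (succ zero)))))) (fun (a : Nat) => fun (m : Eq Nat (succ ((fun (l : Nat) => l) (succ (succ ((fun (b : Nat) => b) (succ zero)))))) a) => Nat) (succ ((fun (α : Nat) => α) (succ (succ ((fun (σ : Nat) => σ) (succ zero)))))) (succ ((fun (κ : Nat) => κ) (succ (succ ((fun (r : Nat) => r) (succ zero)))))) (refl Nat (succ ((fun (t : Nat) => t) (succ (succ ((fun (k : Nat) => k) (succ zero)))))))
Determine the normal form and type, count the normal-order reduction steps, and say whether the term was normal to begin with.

reduced normal form:
  succ (succ (succ (succ zero)))
type:
  Nat
reduction steps (normal order): 3
term was already normal: no
first contracted redex: a J iota-redex


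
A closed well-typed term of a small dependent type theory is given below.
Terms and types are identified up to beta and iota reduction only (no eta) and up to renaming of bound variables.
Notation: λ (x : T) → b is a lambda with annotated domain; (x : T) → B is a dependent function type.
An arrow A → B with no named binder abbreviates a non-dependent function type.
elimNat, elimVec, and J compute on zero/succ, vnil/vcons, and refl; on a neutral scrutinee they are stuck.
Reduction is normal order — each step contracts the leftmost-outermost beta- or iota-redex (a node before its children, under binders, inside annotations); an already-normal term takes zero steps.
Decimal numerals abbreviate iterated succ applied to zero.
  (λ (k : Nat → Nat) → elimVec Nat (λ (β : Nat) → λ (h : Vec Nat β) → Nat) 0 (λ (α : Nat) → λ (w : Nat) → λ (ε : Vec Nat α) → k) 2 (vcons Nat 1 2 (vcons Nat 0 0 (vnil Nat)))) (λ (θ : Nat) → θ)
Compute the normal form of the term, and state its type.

normal form:
  0
type:
  Nat
observation: 12 normal-order steps normalize the term, beginning with a beta-redex.


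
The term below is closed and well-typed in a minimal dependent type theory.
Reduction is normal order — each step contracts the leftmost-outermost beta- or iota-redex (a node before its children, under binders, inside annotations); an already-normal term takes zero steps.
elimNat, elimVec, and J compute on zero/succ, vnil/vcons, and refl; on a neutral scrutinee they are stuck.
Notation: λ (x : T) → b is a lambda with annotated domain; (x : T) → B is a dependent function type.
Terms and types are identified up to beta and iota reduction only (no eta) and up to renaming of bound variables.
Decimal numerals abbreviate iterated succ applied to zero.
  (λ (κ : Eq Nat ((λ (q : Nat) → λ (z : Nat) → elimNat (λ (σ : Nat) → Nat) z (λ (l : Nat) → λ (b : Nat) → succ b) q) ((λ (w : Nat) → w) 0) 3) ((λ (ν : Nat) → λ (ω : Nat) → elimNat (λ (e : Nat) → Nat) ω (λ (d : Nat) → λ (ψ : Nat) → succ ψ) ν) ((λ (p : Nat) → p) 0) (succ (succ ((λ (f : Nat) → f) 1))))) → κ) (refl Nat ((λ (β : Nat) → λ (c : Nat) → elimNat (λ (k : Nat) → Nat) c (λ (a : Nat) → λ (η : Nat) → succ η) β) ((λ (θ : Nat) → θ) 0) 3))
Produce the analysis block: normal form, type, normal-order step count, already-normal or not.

reduced normal form:
  refl Nat 3
type:
  Eq Nat 3 3
reduction steps (normal order): 5
already normal: no
first redex: a beta-redex


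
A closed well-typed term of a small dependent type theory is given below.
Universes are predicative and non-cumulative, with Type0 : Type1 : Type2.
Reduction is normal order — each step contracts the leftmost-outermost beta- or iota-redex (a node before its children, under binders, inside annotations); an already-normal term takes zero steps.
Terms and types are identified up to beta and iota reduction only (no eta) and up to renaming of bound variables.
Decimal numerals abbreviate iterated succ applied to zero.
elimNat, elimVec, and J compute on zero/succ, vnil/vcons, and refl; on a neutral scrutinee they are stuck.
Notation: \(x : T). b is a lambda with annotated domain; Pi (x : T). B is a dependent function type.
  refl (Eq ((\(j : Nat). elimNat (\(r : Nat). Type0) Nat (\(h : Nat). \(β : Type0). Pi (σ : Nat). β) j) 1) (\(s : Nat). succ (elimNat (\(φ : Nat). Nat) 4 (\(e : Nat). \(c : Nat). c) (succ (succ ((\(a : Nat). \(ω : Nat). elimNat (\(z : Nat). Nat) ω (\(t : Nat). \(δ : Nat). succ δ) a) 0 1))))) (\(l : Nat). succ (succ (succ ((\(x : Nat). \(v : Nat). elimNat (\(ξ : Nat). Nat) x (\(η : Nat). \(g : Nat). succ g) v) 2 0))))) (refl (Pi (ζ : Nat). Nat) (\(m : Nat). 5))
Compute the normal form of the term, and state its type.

reduced normal form:
  refl (Eq (Pi (j : Nat). Nat) (\(r : Nat). 5) (\(h : Nat). 5)) (refl (Pi (β : Nat). Nat) (\(σ : Nat). 5))
the term's type:
  Eq (Eq (Pi (j : Nat). Nat) (\(r : Nat). 5) (\(h : Nat). 5)) (refl (Pi (β : Nat). Nat) (\(σ : Nat). 5)) (refl (Pi (s : Nat). Nat) (\(φ : Nat). 5))


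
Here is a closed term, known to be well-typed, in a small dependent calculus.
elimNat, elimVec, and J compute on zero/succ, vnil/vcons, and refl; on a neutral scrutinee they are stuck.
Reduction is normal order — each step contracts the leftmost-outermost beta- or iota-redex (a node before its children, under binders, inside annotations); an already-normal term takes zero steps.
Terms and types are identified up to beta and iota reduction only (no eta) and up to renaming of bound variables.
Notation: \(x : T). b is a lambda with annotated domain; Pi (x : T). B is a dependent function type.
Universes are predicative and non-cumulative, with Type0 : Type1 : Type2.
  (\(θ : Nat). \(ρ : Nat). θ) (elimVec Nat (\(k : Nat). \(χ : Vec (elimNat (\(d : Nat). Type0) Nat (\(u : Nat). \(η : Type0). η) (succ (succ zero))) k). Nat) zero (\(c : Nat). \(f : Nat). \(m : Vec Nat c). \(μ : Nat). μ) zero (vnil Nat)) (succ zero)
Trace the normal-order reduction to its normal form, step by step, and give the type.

reduction (normal order):
  (\(θ : Nat). \(ρ : Nat). θ) (elimVec Nat (\(k : Nat). \(χ : Vec (elimNat (\(d : Nat). Type0) Nat (\(u : Nat). \(η : Type0). η) (succ (succ zero))) k). Nat) zero (\(c : Nat). \(f : Nat). \(m : Vec Nat c). \(μ : Nat). μ) zero (vnil Nat)) (succ zero)
  ~> (\(θ : Nat). elimVec Nat (\(ρ : Nat). \(k : Vec (elimNat (\(χ : Nat). Type0) Nat (\(d : Nat). \(u : Type0). u) (succ (succ zero))) ρ). Nat) zero (\(η : Nat). \(c : Nat). \(f : Vec Nat η). \(m : Nat). m) zero (vnil Nat)) (succ zero)
  ~> elimVec Nat (\(θ : Nat). \(ρ : Vec (elimNat (\(k : Nat). Type0) Nat (\(χ : Nat). \(d : Type0). d) (succ (succ zero))) θ). Nat) zero (\(u : Nat). \(η : Nat). \(c : Vec Nat u). \(f : Nat). f) zero (vnil Nat)
  ~> zero
inferred type:
  Nat


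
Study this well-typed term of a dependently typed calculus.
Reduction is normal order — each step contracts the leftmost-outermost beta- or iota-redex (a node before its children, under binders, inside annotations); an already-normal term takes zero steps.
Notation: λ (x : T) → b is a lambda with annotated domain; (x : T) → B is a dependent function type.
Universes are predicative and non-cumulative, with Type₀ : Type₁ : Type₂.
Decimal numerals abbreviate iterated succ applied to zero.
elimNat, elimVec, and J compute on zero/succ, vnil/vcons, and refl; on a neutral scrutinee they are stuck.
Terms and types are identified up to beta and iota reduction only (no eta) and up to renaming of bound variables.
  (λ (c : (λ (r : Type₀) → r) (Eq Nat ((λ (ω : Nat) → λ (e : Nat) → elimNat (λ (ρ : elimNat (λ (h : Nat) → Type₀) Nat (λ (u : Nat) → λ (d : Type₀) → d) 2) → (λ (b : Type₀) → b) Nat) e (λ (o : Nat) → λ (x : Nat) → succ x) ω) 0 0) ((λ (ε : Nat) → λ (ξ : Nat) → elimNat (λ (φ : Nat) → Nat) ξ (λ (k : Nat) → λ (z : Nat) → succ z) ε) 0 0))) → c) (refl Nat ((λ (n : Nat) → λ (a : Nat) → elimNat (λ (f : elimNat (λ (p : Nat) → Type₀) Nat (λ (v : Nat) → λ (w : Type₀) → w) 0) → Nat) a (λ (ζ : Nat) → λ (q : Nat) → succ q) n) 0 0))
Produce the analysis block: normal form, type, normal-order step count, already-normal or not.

resulting normal form:
  refl Nat 0
the term's type:
  Eq Nat 0 0
reduction steps (normal order): 4
already normal: no
first redex: a beta-redex


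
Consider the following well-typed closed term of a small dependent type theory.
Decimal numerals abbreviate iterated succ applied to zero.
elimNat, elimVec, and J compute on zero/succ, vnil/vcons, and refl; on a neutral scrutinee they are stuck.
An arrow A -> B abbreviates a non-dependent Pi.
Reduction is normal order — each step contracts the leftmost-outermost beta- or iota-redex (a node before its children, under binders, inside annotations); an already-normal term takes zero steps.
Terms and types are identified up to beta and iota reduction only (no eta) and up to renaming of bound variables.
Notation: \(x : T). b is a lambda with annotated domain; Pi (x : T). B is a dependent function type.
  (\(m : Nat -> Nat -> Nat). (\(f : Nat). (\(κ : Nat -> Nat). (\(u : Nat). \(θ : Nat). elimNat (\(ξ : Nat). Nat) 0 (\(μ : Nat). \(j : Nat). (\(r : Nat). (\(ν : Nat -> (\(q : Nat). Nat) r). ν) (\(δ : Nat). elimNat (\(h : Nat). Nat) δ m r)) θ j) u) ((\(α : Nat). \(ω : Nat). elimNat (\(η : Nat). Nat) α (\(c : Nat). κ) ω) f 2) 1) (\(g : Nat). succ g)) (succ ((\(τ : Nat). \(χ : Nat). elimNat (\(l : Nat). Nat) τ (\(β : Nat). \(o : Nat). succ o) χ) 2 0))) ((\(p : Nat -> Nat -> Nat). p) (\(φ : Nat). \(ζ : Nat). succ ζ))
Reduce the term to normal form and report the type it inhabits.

normal form:
  5
type:
  Nat
observation: 41 normal-order steps normalize the term, beginning with a beta-redex.


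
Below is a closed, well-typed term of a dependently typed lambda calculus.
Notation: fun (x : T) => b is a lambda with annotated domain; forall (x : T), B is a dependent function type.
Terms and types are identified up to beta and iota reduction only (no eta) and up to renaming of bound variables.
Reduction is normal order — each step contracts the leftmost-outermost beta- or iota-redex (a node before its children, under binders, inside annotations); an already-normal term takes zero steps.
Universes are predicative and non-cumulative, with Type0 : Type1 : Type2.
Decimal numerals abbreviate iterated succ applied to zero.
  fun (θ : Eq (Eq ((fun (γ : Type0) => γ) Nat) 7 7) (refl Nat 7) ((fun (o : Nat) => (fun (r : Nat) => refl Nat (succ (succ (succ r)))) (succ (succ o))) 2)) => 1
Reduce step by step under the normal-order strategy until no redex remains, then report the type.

reduction (normal order):
  fun (θ : Eq (Eq ((fun (γ : Type0) => γ) Nat) 7 7) (refl Nat 7) ((fun (o : Nat) => (fun (r : Nat) => refl Nat (succ (succ (succ r)))) (succ (succ o))) 2)) => 1
  ~> fun (θ : Eq (Eq Nat 7 7) (refl Nat 7) ((fun (γ : Nat) => (fun (o : Nat) => refl Nat (succ (succ (succ o)))) (succ (succ γ))) 2)) => 1
  ~> fun (θ : Eq (Eq Nat 7 7) (refl Nat 7) ((fun (γ : Nat) => refl Nat (succ (succ (succ γ)))) 4)) => 1
  ~> fun (θ : Eq (Eq Nat 7 7) (refl Nat 7) (refl Nat 7)) => 1
the term's type:
  forall (θ : Eq (Eq Nat 7 7) (refl Nat 7) (refl Nat 7)), Nat


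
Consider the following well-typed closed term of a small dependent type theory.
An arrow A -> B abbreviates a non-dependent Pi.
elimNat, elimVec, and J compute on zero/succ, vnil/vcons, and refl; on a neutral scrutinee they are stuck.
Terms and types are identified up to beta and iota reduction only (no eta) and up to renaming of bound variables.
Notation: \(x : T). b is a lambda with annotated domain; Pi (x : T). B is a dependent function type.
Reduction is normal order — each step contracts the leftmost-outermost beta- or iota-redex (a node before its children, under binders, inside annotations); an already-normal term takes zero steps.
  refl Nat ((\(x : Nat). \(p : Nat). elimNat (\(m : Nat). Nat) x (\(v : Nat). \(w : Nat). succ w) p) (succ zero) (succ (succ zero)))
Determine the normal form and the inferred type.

resulting normal form:
  refl Nat (succ (succ (succ zero)))
the term's type:
  Eq Nat (succ (succ (succ zero))) (succ (succ (succ zero)))


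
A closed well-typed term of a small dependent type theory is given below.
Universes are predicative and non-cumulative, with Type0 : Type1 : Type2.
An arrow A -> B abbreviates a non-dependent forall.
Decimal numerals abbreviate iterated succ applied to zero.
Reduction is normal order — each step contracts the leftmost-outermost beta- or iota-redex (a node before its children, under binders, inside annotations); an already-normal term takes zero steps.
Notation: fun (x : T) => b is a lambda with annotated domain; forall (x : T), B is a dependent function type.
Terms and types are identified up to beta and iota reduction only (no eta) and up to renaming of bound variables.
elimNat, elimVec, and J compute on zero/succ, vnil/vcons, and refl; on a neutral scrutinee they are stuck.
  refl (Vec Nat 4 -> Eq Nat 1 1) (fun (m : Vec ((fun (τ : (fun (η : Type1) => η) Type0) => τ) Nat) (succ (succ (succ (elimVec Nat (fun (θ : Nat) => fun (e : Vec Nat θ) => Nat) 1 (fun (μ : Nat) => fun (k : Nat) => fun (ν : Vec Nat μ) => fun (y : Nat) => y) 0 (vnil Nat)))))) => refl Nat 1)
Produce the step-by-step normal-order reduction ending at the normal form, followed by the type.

reduction (normal order):
  refl (Vec Nat 4 -> Eq Nat 1 1) (fun (m : Vec ((fun (τ : (fun (η : Type1) => η) Type0) => τ) Nat) (succ (succ (succ (elimVec Nat (fun (θ : Nat) => fun (e : Vec Nat θ) => Nat) 1 (fun (μ : Nat) => fun (k : Nat) => fun (ν : Vec Nat μ) => fun (y : Nat) => y) 0 (vnil Nat)))))) => refl Nat 1)
  ~> refl (Vec Nat 4 -> Eq Nat 1 1) (fun (m : Vec Nat (succ (succ (succ (elimVec Nat (fun (τ : Nat) => fun (η : Vec Nat τ) => Nat) 1 (fun (θ : Nat) => fun (e : Nat) => fun (μ : Vec Nat θ) => fun (k : Nat) => k) 0 (vnil Nat)))))) => refl Nat 1)
  ~> refl (Vec Nat 4 -> Eq Nat 1 1) (fun (m : Vec Nat 4) => refl Nat 1)
inferred type:
  Eq (Vec Nat 4 -> Eq Nat 1 1) (fun (m : Vec Nat 4) => refl Nat 1) (fun (τ : Vec Nat 4) => refl Nat 1)


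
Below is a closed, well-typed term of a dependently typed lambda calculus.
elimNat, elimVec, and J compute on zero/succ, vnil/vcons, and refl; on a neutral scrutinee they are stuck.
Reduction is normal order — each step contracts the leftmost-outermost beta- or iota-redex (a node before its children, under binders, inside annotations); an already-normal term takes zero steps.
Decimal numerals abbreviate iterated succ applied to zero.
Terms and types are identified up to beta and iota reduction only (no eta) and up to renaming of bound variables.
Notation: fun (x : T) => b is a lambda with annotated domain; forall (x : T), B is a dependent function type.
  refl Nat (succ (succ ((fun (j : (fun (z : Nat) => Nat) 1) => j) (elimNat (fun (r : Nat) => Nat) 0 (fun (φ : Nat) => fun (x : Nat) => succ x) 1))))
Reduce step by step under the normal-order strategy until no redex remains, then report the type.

normal-order reduction sequence:
  refl Nat (succ (succ ((fun (j : (fun (z : Nat) => Nat) 1) => j) (elimNat (fun (r : Nat) => Nat) 0 (fun (φ : Nat) => fun (x : Nat) => succ x) 1))))
  ~> refl Nat (succ (succ (elimNat (fun (j : Nat) => Nat) 0 (fun (z : Nat) => fun (r : Nat) => succ r) 1)))
  ~> refl Nat (succ (succ ((fun (j : Nat) => fun (z : Nat) => succ z) 0 (elimNat (fun (r : Nat) => Nat) 0 (fun (φ : Nat) => fun (x : Nat) => succ x) 0))))
  ~> refl Nat (succ (succ ((fun (j : Nat) => succ j) (elimNat (fun (z : Nat) => Nat) 0 (fun (r : Nat) => fun (φ : Nat) => succ φ) 0))))
  ~> refl Nat (succ (succ (succ (elimNat (fun (j : Nat) => Nat) 0 (fun (z : Nat) => fun (r : Nat) => succ r) 0))))
  ~> refl Nat 3
inferred type:
  Eq Nat 3 3
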